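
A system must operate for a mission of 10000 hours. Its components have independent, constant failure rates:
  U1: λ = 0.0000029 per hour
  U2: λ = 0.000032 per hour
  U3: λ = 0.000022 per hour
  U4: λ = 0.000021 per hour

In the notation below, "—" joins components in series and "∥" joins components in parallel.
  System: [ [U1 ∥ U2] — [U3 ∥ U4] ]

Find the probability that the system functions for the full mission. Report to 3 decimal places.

R(U1) = exp(−0.0000029 × 10000) = 0.97142
R(U2) = exp(−0.000032 × 10000) = 0.72615
R(U3) = exp(−0.000022 × 10000) = 0.80252
R(U4) = exp(−0.000021 × 10000) = 0.81058
Parallel (U1 and U2): 1 − (1 − 0.97142)(1 − 0.72615) = 0.99217
Parallel (U3 and U4): 1 − (1 − 0.80252)(1 − 0.81058) = 0.96259
Series ([0.99217] and [0.96259]): 0.99217 × 0.96259 = 0.955

0.955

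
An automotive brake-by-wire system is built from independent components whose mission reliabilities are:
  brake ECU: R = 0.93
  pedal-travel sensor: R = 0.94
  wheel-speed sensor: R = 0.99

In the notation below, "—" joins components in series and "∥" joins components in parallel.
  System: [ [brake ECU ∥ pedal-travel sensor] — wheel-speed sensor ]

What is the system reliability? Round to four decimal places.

0.9858

Parallel (brake ECU and pedal-travel sensor): 1 − (1 − 0.930000)(1 − 0.940000) = 0.995800
Series ([0.995800] and wheel-speed sensor): 0.995800 × 0.990000 = 0.9858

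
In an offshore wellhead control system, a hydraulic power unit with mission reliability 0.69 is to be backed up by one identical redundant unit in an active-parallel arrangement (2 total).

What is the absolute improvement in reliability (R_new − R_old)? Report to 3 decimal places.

R_before = 0.69
R_after = 1 − (1 − 0.69)^2 = 0.904
ΔR = 0.904 − 0.69 = 0.214

0.214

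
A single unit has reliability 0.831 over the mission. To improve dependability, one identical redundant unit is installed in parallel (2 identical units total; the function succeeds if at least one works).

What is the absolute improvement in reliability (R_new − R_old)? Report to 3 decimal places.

R_before = 0.831
R_after = 1 − (1 − 0.831)^2 = 0.971
ΔR = 0.971 − 0.831 = 0.140

0.140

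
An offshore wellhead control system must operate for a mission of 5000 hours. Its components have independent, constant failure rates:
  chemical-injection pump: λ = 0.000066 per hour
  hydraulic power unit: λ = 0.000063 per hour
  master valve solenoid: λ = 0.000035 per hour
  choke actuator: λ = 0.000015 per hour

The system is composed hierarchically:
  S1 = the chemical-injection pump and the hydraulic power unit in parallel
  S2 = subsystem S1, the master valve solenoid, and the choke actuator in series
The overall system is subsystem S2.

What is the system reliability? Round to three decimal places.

0.720

R(chemical-injection pump) = exp(−0.000066 × 5000) = 0.71892
R(hydraulic power unit) = exp(−0.000063 × 5000) = 0.72979
R(master valve solenoid) = exp(−0.000035 × 5000) = 0.83946
R(choke actuator) = exp(−0.000015 × 5000) = 0.92774
Parallel (chemical-injection pump and hydraulic power unit): 1 − (1 − 0.71892)(1 − 0.72979) = 0.92405
Series ([0.92405], master valve solenoid, and choke actuator): 0.92405 × 0.83946 × 0.92774 = 0.720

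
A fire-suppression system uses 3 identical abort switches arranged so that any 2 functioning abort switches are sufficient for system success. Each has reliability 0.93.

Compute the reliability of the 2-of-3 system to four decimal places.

R = Σ_{i=2}^{3} C(3,i) p^i (1−p)^{3−i} with p = 0.93
C(3,2)·0.93^2·0.07^1 = 0.181629
C(3,3)·0.93^3·0.07^0 = 0.804357
Sum = 0.9860

0.9860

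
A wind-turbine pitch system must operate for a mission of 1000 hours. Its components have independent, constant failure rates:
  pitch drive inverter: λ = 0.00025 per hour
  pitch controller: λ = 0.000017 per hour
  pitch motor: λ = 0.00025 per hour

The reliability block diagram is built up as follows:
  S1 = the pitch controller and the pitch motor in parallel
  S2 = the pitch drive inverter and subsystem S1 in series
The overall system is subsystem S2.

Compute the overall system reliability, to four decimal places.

0.7759

R(pitch drive inverter) = exp(−0.00025 × 1000) = 0.778801
R(pitch controller) = exp(−0.000017 × 1000) = 0.983144
R(pitch motor) = exp(−0.00025 × 1000) = 0.778801
Parallel (pitch controller and pitch motor): 1 − (1 − 0.983144)(1 − 0.778801) = 0.996271
Series (pitch drive inverter and [0.996271]): 0.778801 × 0.996271 = 0.7759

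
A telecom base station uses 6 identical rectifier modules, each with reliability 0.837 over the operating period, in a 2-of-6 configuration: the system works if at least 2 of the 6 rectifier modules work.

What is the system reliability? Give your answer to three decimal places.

R = Σ_{i=2}^{6} C(6,i) p^i (1−p)^{6−i} with p = 0.837
C(6,2)·0.837^2·0.163^4 = 0.00742
C(6,3)·0.837^3·0.163^3 = 0.05079
C(6,4)·0.837^4·0.163^2 = 0.19560
C(6,5)·0.837^5·0.163^1 = 0.40176
C(6,6)·0.837^6·0.163^0 = 0.34384
Sum = 0.999

0.999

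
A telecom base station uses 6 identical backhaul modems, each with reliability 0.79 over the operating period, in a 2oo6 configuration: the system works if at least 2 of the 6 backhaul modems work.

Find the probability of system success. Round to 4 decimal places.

R = Σ_{i=2}^{6} C(6,i) p^i (1−p)^{6−i} with p = 0.79
C(6,2)·0.79^2·0.21^4 = 0.018206
C(6,3)·0.79^3·0.21^3 = 0.091321
C(6,4)·0.79^4·0.21^2 = 0.257655
C(6,5)·0.79^5·0.21^1 = 0.387709
C(6,6)·0.79^6·0.21^0 = 0.243087
Sum = 0.9980

0.9980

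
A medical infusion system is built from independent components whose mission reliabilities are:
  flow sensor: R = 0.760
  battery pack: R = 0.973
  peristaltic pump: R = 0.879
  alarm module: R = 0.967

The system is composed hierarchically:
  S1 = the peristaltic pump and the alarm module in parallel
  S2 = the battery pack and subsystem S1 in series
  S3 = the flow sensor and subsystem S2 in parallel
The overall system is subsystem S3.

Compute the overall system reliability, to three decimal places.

Parallel (peristaltic pump and alarm module): 1 − (1 − 0.87900)(1 − 0.96700) = 0.99601
Series (battery pack and [0.99601]): 0.97300 × 0.99601 = 0.96912
Parallel (flow sensor and [0.96912]): 1 − (1 − 0.76000)(1 − 0.96912) = 0.993

0.993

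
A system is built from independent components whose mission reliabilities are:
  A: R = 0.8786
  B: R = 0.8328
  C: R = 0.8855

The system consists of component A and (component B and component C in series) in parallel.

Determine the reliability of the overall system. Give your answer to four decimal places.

Series (B and C): 0.832800 × 0.885500 = 0.737444
Parallel (A and [0.737444]): 1 − (1 − 0.878600)(1 − 0.737444) = 0.9681

0.9681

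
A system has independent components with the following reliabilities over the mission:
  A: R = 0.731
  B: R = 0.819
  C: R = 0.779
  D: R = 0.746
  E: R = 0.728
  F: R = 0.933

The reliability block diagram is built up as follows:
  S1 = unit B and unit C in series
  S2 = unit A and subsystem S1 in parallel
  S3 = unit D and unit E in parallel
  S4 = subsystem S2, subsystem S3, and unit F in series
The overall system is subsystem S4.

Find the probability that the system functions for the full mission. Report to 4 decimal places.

Series (B and C): 0.819000 × 0.779000 = 0.638001
Parallel (A and [0.638001]): 1 − (1 − 0.731000)(1 − 0.638001) = 0.902622
Parallel (D and E): 1 − (1 − 0.746000)(1 − 0.728000) = 0.930912
Series ([0.902622], [0.930912], and F): 0.902622 × 0.930912 × 0.933000 = 0.7840

0.7840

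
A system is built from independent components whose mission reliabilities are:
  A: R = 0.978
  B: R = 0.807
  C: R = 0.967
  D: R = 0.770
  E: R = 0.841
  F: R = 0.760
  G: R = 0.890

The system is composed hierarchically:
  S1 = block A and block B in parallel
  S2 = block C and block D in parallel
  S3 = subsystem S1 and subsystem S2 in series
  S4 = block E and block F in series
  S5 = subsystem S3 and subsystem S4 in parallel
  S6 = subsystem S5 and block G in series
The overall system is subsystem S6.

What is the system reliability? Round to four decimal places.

Parallel (A and B): 1 − (1 − 0.978000)(1 − 0.807000) = 0.995754
Parallel (C and D): 1 − (1 − 0.967000)(1 − 0.770000) = 0.992410
Series ([0.995754] and [0.992410]): 0.995754 × 0.992410 = 0.988196
Series (E and F): 0.841000 × 0.760000 = 0.639160
Parallel ([0.988196] and [0.639160]): 1 − (1 − 0.988196)(1 − 0.639160) = 0.995741
Series ([0.995741] and G): 0.995741 × 0.890000 = 0.8862

0.8862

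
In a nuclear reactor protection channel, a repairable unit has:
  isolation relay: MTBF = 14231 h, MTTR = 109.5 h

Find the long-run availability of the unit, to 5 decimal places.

A(isolation relay) = MTBF/(MTBF+MTTR) = 14231/(14231+109.5) = 0.99236

0.99236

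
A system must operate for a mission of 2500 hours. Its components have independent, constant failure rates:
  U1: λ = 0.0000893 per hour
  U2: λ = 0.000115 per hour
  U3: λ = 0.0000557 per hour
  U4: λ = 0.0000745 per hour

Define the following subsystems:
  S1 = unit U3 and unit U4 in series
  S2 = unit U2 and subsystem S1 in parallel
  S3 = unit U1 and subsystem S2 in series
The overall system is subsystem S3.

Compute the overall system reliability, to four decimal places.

0.7444

R(U1) = exp(−0.0000893 × 2500) = 0.799915
R(U2) = exp(−0.000115 × 2500) = 0.750137
R(U3) = exp(−0.0000557 × 2500) = 0.870010
R(U4) = exp(−0.0000745 × 2500) = 0.830066
Series (U3 and U4): 0.870010 × 0.830066 = 0.722166
Parallel (U2 and [0.722166]): 1 − (1 − 0.750137)(1 − 0.722166) = 0.930580
Series (U1 and [0.930580]): 0.799915 × 0.930580 = 0.7444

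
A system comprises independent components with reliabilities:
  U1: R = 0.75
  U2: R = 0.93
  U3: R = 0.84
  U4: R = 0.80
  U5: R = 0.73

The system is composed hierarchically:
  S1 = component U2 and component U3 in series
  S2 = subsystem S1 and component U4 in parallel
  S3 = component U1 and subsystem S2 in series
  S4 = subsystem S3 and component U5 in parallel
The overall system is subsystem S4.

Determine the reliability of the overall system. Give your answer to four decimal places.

Series (U2 and U3): 0.930000 × 0.840000 = 0.781200
Parallel ([0.781200] and U4): 1 − (1 − 0.781200)(1 − 0.800000) = 0.956240
Series (U1 and [0.956240]): 0.750000 × 0.956240 = 0.717180
Parallel ([0.717180] and U5): 1 − (1 − 0.717180)(1 − 0.730000) = 0.9236

0.9236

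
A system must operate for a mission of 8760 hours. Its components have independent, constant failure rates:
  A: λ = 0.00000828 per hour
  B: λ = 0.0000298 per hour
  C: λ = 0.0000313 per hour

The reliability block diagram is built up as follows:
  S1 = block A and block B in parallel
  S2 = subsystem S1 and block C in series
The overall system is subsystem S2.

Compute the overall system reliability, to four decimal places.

0.7480

R(A) = exp(−0.00000828 × 8760) = 0.930035
R(B) = exp(−0.0000298 × 8760) = 0.770244
R(C) = exp(−0.0000313 × 8760) = 0.760189
Parallel (A and B): 1 − (1 − 0.930035)(1 − 0.770244) = 0.983925
Series ([0.983925] and C): 0.983925 × 0.760189 = 0.7480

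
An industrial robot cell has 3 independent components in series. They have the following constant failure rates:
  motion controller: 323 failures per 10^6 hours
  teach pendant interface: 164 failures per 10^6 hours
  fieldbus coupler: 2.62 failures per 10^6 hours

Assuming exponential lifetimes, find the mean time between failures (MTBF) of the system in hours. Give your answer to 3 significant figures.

2040

Series of exponential components: λ_sys = Σ λ_i
λ_sys = 0.000323 + 0.000164 + 0.00000262 = 4.8962e-04 /h
MTBF = 1 / λ_sys = 2040 h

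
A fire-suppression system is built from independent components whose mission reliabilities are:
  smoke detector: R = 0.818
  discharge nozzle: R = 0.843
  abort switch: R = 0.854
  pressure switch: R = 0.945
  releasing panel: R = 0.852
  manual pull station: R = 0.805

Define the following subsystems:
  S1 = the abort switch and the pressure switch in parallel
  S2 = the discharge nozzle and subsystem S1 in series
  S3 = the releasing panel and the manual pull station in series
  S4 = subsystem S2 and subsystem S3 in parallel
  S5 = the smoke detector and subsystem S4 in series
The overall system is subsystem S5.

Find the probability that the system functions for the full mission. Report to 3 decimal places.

Parallel (abort switch and pressure switch): 1 − (1 − 0.85400)(1 − 0.94500) = 0.99197
Series (discharge nozzle and [0.99197]): 0.84300 × 0.99197 = 0.83623
Series (releasing panel and manual pull station): 0.85200 × 0.80500 = 0.68586
Parallel ([0.83623] and [0.68586]): 1 − (1 − 0.83623)(1 − 0.68586) = 0.94855
Series (smoke detector and [0.94855]): 0.81800 × 0.94855 = 0.776

0.776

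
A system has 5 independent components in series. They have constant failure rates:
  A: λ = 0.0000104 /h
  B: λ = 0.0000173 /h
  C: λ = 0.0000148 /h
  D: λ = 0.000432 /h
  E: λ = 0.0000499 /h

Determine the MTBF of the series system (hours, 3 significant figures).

Series of exponential components: λ_sys = Σ λ_i
λ_sys = 0.0000104 + 0.0000173 + 0.0000148 + 0.000432 + 0.0000499 = 5.2440e-04 /h
MTBF = 1 / λ_sys = 1910 h

1910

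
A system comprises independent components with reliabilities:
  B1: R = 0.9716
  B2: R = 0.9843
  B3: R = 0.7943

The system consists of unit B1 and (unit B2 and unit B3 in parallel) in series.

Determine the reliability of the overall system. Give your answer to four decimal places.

Parallel (B2 and B3): 1 − (1 − 0.984300)(1 − 0.794300) = 0.996771
Series (B1 and [0.996771]): 0.971600 × 0.996771 = 0.9685

0.9685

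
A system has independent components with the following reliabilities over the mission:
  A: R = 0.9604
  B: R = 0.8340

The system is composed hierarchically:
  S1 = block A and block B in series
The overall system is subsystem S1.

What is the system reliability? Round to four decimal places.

Series (A and B): 0.960400 × 0.834000 = 0.8010

0.8010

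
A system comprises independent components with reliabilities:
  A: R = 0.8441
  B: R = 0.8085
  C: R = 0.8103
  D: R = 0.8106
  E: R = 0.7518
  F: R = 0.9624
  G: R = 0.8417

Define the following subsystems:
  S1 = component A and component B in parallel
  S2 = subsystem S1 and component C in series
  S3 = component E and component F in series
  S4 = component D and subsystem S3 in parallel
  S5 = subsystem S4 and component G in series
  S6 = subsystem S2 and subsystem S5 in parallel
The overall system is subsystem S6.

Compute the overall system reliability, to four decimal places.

Parallel (A and B): 1 − (1 − 0.844100)(1 − 0.808500) = 0.970145
Series ([0.970145] and C): 0.970145 × 0.810300 = 0.786108
Series (E and F): 0.751800 × 0.962400 = 0.723532
Parallel (D and [0.723532]): 1 − (1 − 0.810600)(1 − 0.723532) = 0.947637
Series ([0.947637] and G): 0.947637 × 0.841700 = 0.797626
Parallel ([0.786108] and [0.797626]): 1 − (1 − 0.786108)(1 − 0.797626) = 0.9567

0.9567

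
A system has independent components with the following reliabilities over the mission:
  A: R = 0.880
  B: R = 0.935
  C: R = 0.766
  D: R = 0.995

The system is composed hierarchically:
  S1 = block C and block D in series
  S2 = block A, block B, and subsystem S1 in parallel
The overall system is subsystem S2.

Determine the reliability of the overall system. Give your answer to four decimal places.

Series (C and D): 0.766000 × 0.995000 = 0.762170
Parallel (A, B, and [0.762170]): 1 − (1 − 0.880000)(1 − 0.935000)(1 − 0.762170) = 0.9981

0.9981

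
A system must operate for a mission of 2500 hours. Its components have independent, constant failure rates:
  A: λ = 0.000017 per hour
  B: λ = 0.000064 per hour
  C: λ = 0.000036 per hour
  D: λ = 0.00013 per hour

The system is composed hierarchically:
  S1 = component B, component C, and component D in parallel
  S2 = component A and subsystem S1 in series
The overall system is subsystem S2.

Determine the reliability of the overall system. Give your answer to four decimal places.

0.9550

R(A) = exp(−0.000017 × 2500) = 0.958390
R(B) = exp(−0.000064 × 2500) = 0.852144
R(C) = exp(−0.000036 × 2500) = 0.913931
R(D) = exp(−0.00013 × 2500) = 0.722527
Parallel (B, C, and D): 1 − (1 − 0.852144)(1 − 0.913931)(1 − 0.722527) = 0.996469
Series (A and [0.996469]): 0.958390 × 0.996469 = 0.9550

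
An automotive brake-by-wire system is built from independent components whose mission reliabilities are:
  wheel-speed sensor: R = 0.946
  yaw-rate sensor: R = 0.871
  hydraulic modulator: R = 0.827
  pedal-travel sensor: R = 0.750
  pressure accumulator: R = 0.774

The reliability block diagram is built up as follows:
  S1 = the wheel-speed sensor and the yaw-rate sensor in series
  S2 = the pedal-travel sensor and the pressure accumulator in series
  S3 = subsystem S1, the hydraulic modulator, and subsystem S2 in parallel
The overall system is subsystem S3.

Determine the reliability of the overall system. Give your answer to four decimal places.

Series (wheel-speed sensor and yaw-rate sensor): 0.946000 × 0.871000 = 0.823966
Series (pedal-travel sensor and pressure accumulator): 0.750000 × 0.774000 = 0.580500
Parallel ([0.823966], hydraulic modulator, and [0.580500]): 1 − (1 − 0.823966)(1 − 0.827000)(1 − 0.580500) = 0.9872

0.9872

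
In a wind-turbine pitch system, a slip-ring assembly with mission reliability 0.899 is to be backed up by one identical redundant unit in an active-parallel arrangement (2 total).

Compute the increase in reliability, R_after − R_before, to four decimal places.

0.0908

R_before = 0.899
R_after = 1 − (1 − 0.899)^2 = 0.9898
ΔR = 0.9898 − 0.899 = 0.0908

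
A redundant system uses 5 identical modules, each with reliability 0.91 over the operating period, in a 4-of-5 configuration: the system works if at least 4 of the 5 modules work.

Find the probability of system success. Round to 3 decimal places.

R = Σ_{i=4}^{5} C(5,i) p^i (1−p)^{5−i} with p = 0.91
C(5,4)·0.91^4·0.09^1 = 0.30859
C(5,5)·0.91^5·0.09^0 = 0.62403
Sum = 0.933

0.933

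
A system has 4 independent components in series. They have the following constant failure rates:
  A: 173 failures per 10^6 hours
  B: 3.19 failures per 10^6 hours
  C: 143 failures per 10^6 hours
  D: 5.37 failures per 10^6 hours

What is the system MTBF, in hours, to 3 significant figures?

Series of exponential components: λ_sys = Σ λ_i
λ_sys = 0.000173 + 0.00000319 + 0.000143 + 0.00000537 = 3.2456e-04 /h
MTBF = 1 / λ_sys = 3080 h

3080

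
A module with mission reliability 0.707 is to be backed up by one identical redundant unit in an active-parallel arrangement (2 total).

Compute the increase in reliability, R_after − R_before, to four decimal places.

R_before = 0.707
R_after = 1 − (1 − 0.707)^2 = 0.9142
ΔR = 0.9142 − 0.707 = 0.2072

0.2072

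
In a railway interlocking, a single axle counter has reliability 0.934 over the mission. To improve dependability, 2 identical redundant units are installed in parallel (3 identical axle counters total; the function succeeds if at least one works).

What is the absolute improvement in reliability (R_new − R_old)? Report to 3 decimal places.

R_before = 0.934
R_after = 1 − (1 − 0.934)^3 = 1.000
ΔR = 1.000 − 0.934 = 0.066

0.066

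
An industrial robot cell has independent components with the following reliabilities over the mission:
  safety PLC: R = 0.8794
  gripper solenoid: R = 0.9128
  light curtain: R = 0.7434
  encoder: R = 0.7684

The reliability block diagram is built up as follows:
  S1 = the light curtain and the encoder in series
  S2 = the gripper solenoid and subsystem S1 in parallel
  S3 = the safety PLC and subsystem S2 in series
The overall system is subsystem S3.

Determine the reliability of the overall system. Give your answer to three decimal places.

0.847

Series (light curtain and encoder): 0.74340 × 0.76840 = 0.57123
Parallel (gripper solenoid and [0.57123]): 1 − (1 − 0.91280)(1 − 0.57123) = 0.96261
Series (safety PLC and [0.96261]): 0.87940 × 0.96261 = 0.847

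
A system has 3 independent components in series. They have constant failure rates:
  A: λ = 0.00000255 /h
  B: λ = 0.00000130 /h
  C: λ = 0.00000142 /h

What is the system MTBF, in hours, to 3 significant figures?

190000

Series of exponential components: λ_sys = Σ λ_i
λ_sys = 0.00000255 + 0.00000130 + 0.00000142 = 5.2700e-06 /h
MTBF = 1 / λ_sys = 190000 h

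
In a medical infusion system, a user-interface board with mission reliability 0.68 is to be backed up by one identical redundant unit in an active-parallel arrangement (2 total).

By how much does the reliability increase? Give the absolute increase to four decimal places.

R_before = 0.68
R_after = 1 − (1 − 0.68)^2 = 0.8976
ΔR = 0.8976 − 0.68 = 0.2176

0.2176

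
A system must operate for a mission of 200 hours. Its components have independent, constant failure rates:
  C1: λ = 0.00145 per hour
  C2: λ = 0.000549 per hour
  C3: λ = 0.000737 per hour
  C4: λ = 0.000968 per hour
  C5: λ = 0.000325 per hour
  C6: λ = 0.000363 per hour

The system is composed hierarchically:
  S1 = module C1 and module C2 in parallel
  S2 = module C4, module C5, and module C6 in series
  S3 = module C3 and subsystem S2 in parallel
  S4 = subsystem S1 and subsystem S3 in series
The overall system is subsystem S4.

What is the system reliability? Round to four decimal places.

R(C1) = exp(−0.00145 × 200) = 0.748264
R(C2) = exp(−0.000549 × 200) = 0.896013
R(C3) = exp(−0.000737 × 200) = 0.862949
R(C4) = exp(−0.000968 × 200) = 0.823987
R(C5) = exp(−0.000325 × 200) = 0.937067
R(C6) = exp(−0.000363 × 200) = 0.929973
Parallel (C1 and C2): 1 − (1 − 0.748264)(1 − 0.896013) = 0.973823
Series (C4, C5, and C6): 0.823987 × 0.937067 × 0.929973 = 0.718061
Parallel (C3 and [0.718061]): 1 − (1 − 0.862949)(1 − 0.718061) = 0.961360
Series ([0.973823] and [0.961360]): 0.973823 × 0.961360 = 0.9362

0.9362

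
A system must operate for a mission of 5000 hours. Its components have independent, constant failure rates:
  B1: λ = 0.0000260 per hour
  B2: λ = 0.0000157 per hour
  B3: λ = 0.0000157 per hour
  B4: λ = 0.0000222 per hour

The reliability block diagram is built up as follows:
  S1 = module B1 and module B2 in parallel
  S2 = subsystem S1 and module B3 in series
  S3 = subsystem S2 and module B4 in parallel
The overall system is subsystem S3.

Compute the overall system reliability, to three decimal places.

0.991

R(B1) = exp(−0.0000260 × 5000) = 0.87810
R(B2) = exp(−0.0000157 × 5000) = 0.92450
R(B3) = exp(−0.0000157 × 5000) = 0.92450
R(B4) = exp(−0.0000222 × 5000) = 0.89494
Parallel (B1 and B2): 1 − (1 − 0.87810)(1 − 0.92450) = 0.99080
Series ([0.99080] and B3): 0.99080 × 0.92450 = 0.91599
Parallel ([0.91599] and B4): 1 − (1 − 0.91599)(1 − 0.89494) = 0.991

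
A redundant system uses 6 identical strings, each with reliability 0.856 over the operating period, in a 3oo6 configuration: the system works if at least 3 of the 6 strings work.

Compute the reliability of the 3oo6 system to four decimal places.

0.9949

R = Σ_{i=3}^{6} C(6,i) p^i (1−p)^{6−i} with p = 0.856
C(6,3)·0.856^3·0.144^3 = 0.037457
C(6,4)·0.856^4·0.144^2 = 0.166998
C(6,5)·0.856^5·0.144^1 = 0.397084
C(6,6)·0.856^6·0.144^0 = 0.393407
Sum = 0.9949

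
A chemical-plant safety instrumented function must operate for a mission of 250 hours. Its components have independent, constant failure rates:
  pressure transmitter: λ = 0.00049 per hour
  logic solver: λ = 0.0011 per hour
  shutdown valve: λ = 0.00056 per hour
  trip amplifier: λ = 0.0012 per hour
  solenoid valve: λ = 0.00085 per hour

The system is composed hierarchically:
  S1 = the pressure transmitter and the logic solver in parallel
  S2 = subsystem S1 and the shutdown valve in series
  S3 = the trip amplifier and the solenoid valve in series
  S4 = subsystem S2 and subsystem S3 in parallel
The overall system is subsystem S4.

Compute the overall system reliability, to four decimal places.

R(pressure transmitter) = exp(−0.00049 × 250) = 0.884706
R(logic solver) = exp(−0.0011 × 250) = 0.759572
R(shutdown valve) = exp(−0.00056 × 250) = 0.869358
R(trip amplifier) = exp(−0.0012 × 250) = 0.740818
R(solenoid valve) = exp(−0.00085 × 250) = 0.808560
Parallel (pressure transmitter and logic solver): 1 − (1 − 0.884706)(1 − 0.759572) = 0.972280
Series ([0.972280] and shutdown valve): 0.972280 × 0.869358 = 0.845259
Series (trip amplifier and solenoid valve): 0.740818 × 0.808560 = 0.598996
Parallel ([0.845259] and [0.598996]): 1 − (1 − 0.845259)(1 − 0.598996) = 0.9379

0.9379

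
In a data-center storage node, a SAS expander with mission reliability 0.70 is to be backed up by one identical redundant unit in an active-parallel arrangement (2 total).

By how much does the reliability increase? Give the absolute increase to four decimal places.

R_before = 0.70
R_after = 1 − (1 − 0.70)^2 = 0.9100
ΔR = 0.9100 − 0.70 = 0.2100

0.2100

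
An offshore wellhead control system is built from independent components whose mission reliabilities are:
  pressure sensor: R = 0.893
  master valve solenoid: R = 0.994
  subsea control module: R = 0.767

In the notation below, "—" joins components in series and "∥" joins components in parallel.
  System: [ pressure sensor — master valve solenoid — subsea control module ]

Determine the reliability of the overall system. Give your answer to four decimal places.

0.6808

Series (pressure sensor, master valve solenoid, and subsea control module): 0.893000 × 0.994000 × 0.767000 = 0.6808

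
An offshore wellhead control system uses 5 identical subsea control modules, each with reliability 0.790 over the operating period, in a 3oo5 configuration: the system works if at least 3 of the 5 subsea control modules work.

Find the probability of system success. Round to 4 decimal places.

0.9341

R = Σ_{i=3}^{5} C(5,i) p^i (1−p)^{5−i} with p = 0.790
C(5,3)·0.790^3·0.210^2 = 0.217430
C(5,4)·0.790^4·0.210^1 = 0.408976
C(5,5)·0.790^5·0.210^0 = 0.307706
Sum = 0.9341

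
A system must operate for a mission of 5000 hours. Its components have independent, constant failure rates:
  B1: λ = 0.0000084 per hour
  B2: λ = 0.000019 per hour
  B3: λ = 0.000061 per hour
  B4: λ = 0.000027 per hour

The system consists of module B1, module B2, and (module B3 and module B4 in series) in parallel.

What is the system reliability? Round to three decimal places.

R(B1) = exp(−0.0000084 × 5000) = 0.95887
R(B2) = exp(−0.000019 × 5000) = 0.90937
R(B3) = exp(−0.000061 × 5000) = 0.73712
R(B4) = exp(−0.000027 × 5000) = 0.87372
Series (B3 and B4): 0.73712 × 0.87372 = 0.64404
Parallel (B1, B2, and [0.64404]): 1 − (1 − 0.95887)(1 − 0.90937)(1 − 0.64404) = 0.999

0.999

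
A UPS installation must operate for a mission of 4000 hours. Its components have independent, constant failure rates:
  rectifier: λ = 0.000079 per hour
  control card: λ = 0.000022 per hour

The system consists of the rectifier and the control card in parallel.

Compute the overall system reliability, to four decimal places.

R(rectifier) = exp(−0.000079 × 4000) = 0.729059
R(control card) = exp(−0.000022 × 4000) = 0.915761
Parallel (rectifier and control card): 1 − (1 − 0.729059)(1 − 0.915761) = 0.9772

0.9772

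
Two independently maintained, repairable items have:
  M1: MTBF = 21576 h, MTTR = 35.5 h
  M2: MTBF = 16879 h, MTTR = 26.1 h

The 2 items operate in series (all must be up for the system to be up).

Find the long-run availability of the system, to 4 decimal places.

A(M1) = MTBF/(MTBF+MTTR) = 21576/(21576+35.5) = 0.998357
A(M2) = MTBF/(MTBF+MTTR) = 16879/(16879+26.1) = 0.998456
Series availability: 0.998357 × 0.998456 = 0.9968

0.9968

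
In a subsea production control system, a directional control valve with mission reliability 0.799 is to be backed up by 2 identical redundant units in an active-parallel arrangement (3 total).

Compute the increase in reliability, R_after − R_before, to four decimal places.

0.1929

R_before = 0.799
R_after = 1 − (1 − 0.799)^3 = 0.9919
ΔR = 0.9919 − 0.799 = 0.1929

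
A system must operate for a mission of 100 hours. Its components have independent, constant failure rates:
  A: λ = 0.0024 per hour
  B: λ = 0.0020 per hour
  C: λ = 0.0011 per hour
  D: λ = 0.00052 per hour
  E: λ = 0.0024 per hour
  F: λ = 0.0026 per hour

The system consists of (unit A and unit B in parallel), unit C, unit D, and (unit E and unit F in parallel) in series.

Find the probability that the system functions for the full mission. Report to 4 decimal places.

0.7776

R(A) = exp(−0.0024 × 100) = 0.786628
R(B) = exp(−0.0020 × 100) = 0.818731
R(C) = exp(−0.0011 × 100) = 0.895834
R(D) = exp(−0.00052 × 100) = 0.949329
R(E) = exp(−0.0024 × 100) = 0.786628
R(F) = exp(−0.0026 × 100) = 0.771052
Parallel (A and B): 1 − (1 − 0.786628)(1 − 0.818731) = 0.961322
Parallel (E and F): 1 − (1 − 0.786628)(1 − 0.771052) = 0.951149
Series ([0.961322], C, D, and [0.951149]): 0.961322 × 0.895834 × 0.949329 × 0.951149 = 0.7776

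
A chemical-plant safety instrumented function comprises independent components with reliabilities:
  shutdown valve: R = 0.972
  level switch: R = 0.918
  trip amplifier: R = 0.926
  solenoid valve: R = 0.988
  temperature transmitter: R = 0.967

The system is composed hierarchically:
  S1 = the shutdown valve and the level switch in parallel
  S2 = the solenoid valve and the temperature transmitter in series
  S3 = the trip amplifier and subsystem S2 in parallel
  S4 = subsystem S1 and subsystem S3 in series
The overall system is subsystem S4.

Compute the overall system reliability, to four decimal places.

Parallel (shutdown valve and level switch): 1 − (1 − 0.972000)(1 − 0.918000) = 0.997704
Series (solenoid valve and temperature transmitter): 0.988000 × 0.967000 = 0.955396
Parallel (trip amplifier and [0.955396]): 1 − (1 − 0.926000)(1 − 0.955396) = 0.996699
Series ([0.997704] and [0.996699]): 0.997704 × 0.996699 = 0.9944

0.9944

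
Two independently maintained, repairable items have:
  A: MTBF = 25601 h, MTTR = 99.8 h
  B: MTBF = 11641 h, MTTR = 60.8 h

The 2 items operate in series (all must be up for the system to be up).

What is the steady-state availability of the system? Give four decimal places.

0.9909

A(A) = MTBF/(MTBF+MTTR) = 25601/(25601+99.8) = 0.996117
A(B) = MTBF/(MTBF+MTTR) = 11641/(11641+60.8) = 0.994804
Series availability: 0.996117 × 0.994804 = 0.9909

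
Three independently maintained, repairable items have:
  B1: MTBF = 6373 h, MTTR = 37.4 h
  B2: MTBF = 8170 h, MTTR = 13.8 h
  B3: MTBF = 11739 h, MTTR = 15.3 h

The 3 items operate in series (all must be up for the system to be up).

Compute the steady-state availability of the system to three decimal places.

0.991

A(B1) = MTBF/(MTBF+MTTR) = 6373/(6373+37.4) = 0.994166
A(B2) = MTBF/(MTBF+MTTR) = 8170/(8170+13.8) = 0.998314
A(B3) = MTBF/(MTBF+MTTR) = 11739/(11739+15.3) = 0.998698
Series availability: 0.994166 × 0.998314 × 0.998698 = 0.991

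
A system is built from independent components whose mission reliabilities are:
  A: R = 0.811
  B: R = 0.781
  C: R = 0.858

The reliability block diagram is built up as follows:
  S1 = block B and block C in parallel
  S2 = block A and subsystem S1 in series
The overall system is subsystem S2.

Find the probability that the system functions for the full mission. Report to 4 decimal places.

0.7858

Parallel (B and C): 1 − (1 − 0.781000)(1 − 0.858000) = 0.968902
Series (A and [0.968902]): 0.811000 × 0.968902 = 0.7858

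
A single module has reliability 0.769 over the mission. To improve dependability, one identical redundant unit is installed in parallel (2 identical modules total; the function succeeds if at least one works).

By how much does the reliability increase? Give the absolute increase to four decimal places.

0.1776

R_before = 0.769
R_after = 1 − (1 − 0.769)^2 = 0.9466
ΔR = 0.9466 − 0.769 = 0.1776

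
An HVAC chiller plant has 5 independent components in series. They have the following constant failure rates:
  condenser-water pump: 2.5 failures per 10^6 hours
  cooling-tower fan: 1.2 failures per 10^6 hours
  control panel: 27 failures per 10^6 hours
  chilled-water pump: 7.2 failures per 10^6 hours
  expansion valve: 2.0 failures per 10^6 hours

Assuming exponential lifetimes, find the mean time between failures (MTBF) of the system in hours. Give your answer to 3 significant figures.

25100

Series of exponential components: λ_sys = Σ λ_i
λ_sys = 0.0000025 + 0.0000012 + 0.000027 + 0.0000072 + 0.0000020 = 3.9900e-05 /h
MTBF = 1 / λ_sys = 25100 h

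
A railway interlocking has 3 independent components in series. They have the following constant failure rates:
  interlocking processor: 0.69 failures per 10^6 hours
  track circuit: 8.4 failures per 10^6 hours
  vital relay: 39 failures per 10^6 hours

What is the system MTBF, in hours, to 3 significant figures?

Series of exponential components: λ_sys = Σ λ_i
λ_sys = 0.00000069 + 0.0000084 + 0.000039 = 4.8090e-05 /h
MTBF = 1 / λ_sys = 20800 h

20800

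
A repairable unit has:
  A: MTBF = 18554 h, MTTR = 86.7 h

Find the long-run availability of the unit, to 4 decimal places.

A(A) = MTBF/(MTBF+MTTR) = 18554/(18554+86.7) = 0.9953

0.9953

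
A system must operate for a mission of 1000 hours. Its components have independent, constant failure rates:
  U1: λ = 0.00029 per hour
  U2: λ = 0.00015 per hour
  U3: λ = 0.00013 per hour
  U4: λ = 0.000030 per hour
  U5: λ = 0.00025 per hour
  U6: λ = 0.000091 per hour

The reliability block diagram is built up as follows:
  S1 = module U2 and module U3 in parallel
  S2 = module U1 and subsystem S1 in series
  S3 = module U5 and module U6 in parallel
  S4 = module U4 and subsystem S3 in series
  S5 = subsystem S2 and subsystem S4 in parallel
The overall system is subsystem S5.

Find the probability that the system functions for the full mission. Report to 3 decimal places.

0.987

R(U1) = exp(−0.00029 × 1000) = 0.74826
R(U2) = exp(−0.00015 × 1000) = 0.86071
R(U3) = exp(−0.00013 × 1000) = 0.87810
R(U4) = exp(−0.000030 × 1000) = 0.97045
R(U5) = exp(−0.00025 × 1000) = 0.77880
R(U6) = exp(−0.000091 × 1000) = 0.91302
Parallel (U2 and U3): 1 − (1 − 0.86071)(1 − 0.87810) = 0.98302
Series (U1 and [0.98302]): 0.74826 × 0.98302 = 0.73555
Parallel (U5 and U6): 1 − (1 − 0.77880)(1 − 0.91302) = 0.98076
Series (U4 and [0.98076]): 0.97045 × 0.98076 = 0.95178
Parallel ([0.73555] and [0.95178]): 1 − (1 − 0.73555)(1 − 0.95178) = 0.987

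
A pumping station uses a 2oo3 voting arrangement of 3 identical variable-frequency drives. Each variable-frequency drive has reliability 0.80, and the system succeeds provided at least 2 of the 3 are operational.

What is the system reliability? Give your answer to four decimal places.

0.8960

R = Σ_{i=2}^{3} C(3,i) p^i (1−p)^{3−i} with p = 0.80
C(3,2)·0.80^2·0.20^1 = 0.384000
C(3,3)·0.80^3·0.20^0 = 0.512000
Sum = 0.8960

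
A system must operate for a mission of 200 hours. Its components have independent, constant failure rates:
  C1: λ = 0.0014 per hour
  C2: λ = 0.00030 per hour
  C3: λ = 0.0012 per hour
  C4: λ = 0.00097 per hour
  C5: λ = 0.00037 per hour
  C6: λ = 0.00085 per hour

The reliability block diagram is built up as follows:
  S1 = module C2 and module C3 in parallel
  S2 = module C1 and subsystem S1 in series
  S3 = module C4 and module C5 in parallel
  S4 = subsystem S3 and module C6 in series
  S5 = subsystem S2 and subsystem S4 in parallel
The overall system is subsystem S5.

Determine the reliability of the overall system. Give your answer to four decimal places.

0.9577

R(C1) = exp(−0.0014 × 200) = 0.755784
R(C2) = exp(−0.00030 × 200) = 0.941765
R(C3) = exp(−0.0012 × 200) = 0.786628
R(C4) = exp(−0.00097 × 200) = 0.823658
R(C5) = exp(−0.00037 × 200) = 0.928672
R(C6) = exp(−0.00085 × 200) = 0.843665
Parallel (C2 and C3): 1 − (1 − 0.941765)(1 − 0.786628) = 0.987574
Series (C1 and [0.987574]): 0.755784 × 0.987574 = 0.746393
Parallel (C4 and C5): 1 − (1 − 0.823658)(1 − 0.928672) = 0.987422
Series ([0.987422] and C6): 0.987422 × 0.843665 = 0.833053
Parallel ([0.746393] and [0.833053]): 1 − (1 − 0.746393)(1 − 0.833053) = 0.9577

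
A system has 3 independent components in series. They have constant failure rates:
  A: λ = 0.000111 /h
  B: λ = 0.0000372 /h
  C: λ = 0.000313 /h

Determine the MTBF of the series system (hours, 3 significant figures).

Series of exponential components: λ_sys = Σ λ_i
λ_sys = 0.000111 + 0.0000372 + 0.000313 = 4.6120e-04 /h
MTBF = 1 / λ_sys = 2170 h

2170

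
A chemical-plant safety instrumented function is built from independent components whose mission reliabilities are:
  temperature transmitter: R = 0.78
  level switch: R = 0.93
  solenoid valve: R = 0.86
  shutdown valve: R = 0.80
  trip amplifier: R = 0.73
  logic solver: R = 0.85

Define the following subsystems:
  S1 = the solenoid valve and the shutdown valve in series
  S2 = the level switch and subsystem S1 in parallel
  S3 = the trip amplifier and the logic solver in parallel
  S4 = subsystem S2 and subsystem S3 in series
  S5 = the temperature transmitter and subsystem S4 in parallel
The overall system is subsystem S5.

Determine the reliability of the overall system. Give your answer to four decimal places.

0.9865

Series (solenoid valve and shutdown valve): 0.860000 × 0.800000 = 0.688000
Parallel (level switch and [0.688000]): 1 − (1 − 0.930000)(1 − 0.688000) = 0.978160
Parallel (trip amplifier and logic solver): 1 − (1 − 0.730000)(1 − 0.850000) = 0.959500
Series ([0.978160] and [0.959500]): 0.978160 × 0.959500 = 0.938545
Parallel (temperature transmitter and [0.938545]): 1 − (1 − 0.780000)(1 − 0.938545) = 0.9865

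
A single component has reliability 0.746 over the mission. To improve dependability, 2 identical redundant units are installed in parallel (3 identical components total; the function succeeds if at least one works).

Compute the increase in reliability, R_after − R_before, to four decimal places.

0.2376

R_before = 0.746
R_after = 1 − (1 − 0.746)^3 = 0.9836
ΔR = 0.9836 − 0.746 = 0.2376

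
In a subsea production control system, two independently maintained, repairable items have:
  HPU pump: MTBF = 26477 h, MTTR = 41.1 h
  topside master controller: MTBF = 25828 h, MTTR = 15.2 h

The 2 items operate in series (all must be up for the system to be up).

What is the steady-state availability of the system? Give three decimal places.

0.998

A(HPU pump) = MTBF/(MTBF+MTTR) = 26477/(26477+41.1) = 0.998450
A(topside master controller) = MTBF/(MTBF+MTTR) = 25828/(25828+15.2) = 0.999412
Series availability: 0.998450 × 0.999412 = 0.998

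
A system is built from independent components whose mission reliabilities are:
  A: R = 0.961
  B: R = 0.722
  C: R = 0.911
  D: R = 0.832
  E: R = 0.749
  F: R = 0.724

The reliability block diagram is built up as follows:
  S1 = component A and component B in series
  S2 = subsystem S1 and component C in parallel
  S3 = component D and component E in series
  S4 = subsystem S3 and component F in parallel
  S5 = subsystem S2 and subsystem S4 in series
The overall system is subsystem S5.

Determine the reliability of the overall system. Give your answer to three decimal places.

0.872

Series (A and B): 0.96100 × 0.72200 = 0.69384
Parallel ([0.69384] and C): 1 − (1 − 0.69384)(1 − 0.91100) = 0.97275
Series (D and E): 0.83200 × 0.74900 = 0.62317
Parallel ([0.62317] and F): 1 − (1 − 0.62317)(1 − 0.72400) = 0.89599
Series ([0.97275] and [0.89599]): 0.97275 × 0.89599 = 0.872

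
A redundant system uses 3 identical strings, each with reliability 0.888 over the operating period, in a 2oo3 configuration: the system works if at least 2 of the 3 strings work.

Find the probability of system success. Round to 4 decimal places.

R = Σ_{i=2}^{3} C(3,i) p^i (1−p)^{3−i} with p = 0.888
C(3,2)·0.888^2·0.112^1 = 0.264951
C(3,3)·0.888^3·0.112^0 = 0.700227
Sum = 0.9652

0.9652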